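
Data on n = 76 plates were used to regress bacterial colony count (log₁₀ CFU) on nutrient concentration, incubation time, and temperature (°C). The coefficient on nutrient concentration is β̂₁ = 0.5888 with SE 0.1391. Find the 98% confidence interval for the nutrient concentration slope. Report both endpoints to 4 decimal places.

df = n − k − 1 = 76 − 3 − 1 = 72.
t* = t_{0.01, 72} = 2.379262.
Margin = t* × SE = 2.379262 × 0.1391 = 0.330955.
CI: 0.5888 ± 0.330955 → (0.2578, 0.9198).
With 98% confidence, each one-unit increase in nutrient concentration is associated with a change of between 0.2578 and 0.9198 log₁₀ CFU in bacterial colony count, holding the other predictors fixed.

(0.2578, 0.9198)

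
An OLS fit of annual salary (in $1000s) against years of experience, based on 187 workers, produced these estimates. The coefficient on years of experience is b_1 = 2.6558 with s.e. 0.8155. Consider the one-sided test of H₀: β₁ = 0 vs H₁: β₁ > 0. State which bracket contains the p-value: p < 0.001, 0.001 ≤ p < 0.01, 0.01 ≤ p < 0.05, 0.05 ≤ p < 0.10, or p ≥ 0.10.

t = 2.6558 / 0.8155 = 3.257.
df = n − 2 = 187 − 2 = 185.
One-sided p = P(T_{185} > t) ≈ 0.0007.
So p < 0.001.

p < 0.001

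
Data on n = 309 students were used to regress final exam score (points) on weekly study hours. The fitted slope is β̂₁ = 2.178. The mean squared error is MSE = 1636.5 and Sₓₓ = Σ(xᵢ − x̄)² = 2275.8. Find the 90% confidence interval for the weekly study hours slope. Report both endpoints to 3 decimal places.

SE(β̂₁) = √(MSE/Sₓₓ) = √(1636.5/2275.8) = 0.84799.
df = n − 2 = 307.
t* = t_{0.05, 307} = 1.649832.
Margin = t* × SE = 1.649832 × 0.84799 = 1.39904.
CI: 2.178 ± 1.39904 → (0.779, 3.577).
With 90% confidence, each one-unit increase in weekly study hours is associated with a change of between 0.779 and 3.577 points in final exam score.

(0.779, 3.577)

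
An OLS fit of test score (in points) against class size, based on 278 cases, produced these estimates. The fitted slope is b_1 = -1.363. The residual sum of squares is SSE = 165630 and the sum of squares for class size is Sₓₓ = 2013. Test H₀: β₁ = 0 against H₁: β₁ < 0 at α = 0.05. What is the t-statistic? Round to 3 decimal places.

MSE = SSE/(n − 2) = 165630/276 = 600.109.
SE(b_1) = √(MSE/Sₓₓ) = √(600.109/2013) = 0.546001.
t = -1.363 / 0.546001 = -2.496.
df = n − 2 = 276.
One-sided p ≈ 0.0066, which is < 0.05, so reject H₀.
There is evidence that the true slope on class size is negative.

t = -2.496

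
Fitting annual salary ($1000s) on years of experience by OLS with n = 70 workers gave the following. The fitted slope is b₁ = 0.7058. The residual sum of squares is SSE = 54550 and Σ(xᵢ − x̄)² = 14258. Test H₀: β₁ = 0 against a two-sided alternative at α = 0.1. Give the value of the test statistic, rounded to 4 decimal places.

t = 2.9756

MSE = SSE/(n − 2) = 54550/68 = 802.206.
SE(b₁) = √(MSE/Sₓₓ) = √(802.206/14258) = 0.237199.
t = 0.7058 / 0.237199 = 2.9756.
df = n − 2 = 68.
Two-sided p ≈ 0.0040, which is < 0.1, so reject H₀.
There is evidence that years of experience is associated with annual salary.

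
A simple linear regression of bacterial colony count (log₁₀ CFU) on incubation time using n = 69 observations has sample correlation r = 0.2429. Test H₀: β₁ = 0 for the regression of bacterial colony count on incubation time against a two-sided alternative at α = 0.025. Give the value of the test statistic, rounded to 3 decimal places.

t = 2.050

t = r·√(n − 2)/√(1 − r²) = 0.2429·√67/√0.941 = 2.050.
df = n − 2 = 67.
Two-sided p ≈ 0.0443, which is ≥ 0.025, so fail to reject H₀.
The data do not give significant evidence of a linear association between incubation time and bacterial colony count.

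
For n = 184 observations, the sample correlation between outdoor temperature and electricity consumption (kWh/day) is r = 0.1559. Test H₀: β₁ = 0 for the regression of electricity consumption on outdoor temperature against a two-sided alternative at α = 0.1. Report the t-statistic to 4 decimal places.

t = 2.1292

t = r·√(n − 2)/√(1 − r²) = 0.1559·√182/√0.975695 = 2.1292.
df = n − 2 = 182.
Two-sided p ≈ 0.0346, which is < 0.1, so reject H₀.
There is evidence of a linear association between outdoor temperature and electricity consumption.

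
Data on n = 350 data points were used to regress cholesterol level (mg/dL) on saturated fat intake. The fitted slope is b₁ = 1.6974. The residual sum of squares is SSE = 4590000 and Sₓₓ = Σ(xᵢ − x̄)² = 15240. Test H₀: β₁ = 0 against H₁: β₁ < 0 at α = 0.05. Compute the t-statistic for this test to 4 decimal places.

MSE = SSE/(n − 2) = 4590000/348 = 13189.7.
SE(b₁) = √(MSE/Sₓₓ) = √(13189.7/15240) = 0.930303.
t = 1.6974 / 0.930303 = 1.8246.
df = n − 2 = 348.
One-sided p ≈ 0.9655, which is ≥ 0.05, so fail to reject H₀.
The data do not give significant evidence that the true slope on saturated fat intake is negative.

t = 1.8246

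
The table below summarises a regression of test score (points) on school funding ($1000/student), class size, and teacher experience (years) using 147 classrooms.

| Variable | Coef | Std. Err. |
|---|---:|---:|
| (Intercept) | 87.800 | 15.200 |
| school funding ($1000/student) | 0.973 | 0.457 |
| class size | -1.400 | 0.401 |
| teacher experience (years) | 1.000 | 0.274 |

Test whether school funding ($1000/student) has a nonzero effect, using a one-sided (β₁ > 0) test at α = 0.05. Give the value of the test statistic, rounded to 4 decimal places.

t = 2.1291

Read off: b = 0.973, SE = 0.457 for school funding ($1000/student).
H₀: β₁ = 0 vs H₁: β₁ > 0.
t = 0.973 / 0.457 = 2.1291.
df = n − k − 1 = 147 − 3 − 1 = 143.
One-sided p ≈ 0.0175, which is < 0.05, so reject H₀.
There is evidence that the true slope on school funding ($1000/student) is positive, holding the other predictors fixed.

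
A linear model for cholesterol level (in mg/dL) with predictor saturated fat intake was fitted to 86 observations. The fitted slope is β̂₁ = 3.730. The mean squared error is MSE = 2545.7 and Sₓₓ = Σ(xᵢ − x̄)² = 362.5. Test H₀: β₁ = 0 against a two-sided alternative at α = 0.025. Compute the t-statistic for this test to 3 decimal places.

SE(β̂₁) = √(MSE/Sₓₓ) = √(2545.7/362.5) = 2.65002.
t = 3.730 / 2.65002 = 1.408.
df = n − 2 = 84.
Two-sided p ≈ 0.1630, which is ≥ 0.025, so fail to reject H₀.
The data do not give significant evidence of an association between saturated fat intake and cholesterol level.

t = 1.408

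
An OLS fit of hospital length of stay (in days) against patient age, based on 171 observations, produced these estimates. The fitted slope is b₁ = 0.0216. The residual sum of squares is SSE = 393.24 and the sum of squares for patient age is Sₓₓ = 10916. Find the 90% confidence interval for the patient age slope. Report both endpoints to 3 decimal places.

MSE = SSE/(n − 2) = 393.24/169 = 2.32686.
SE(b₁) = √(MSE/Sₓₓ) = √(2.32686/10916) = 0.0146.
df = n − 2 = 169.
t* = t_{0.05, 169} = 1.65392.
Margin = t* × SE = 1.65392 × 0.0146 = 0.02415.
CI: 0.0216 ± 0.02415 → (-0.003, 0.046).
With 90% confidence, each one-unit increase in patient age is associated with a change of between -0.003 and 0.046 days in hospital length of stay.

(-0.003, 0.046)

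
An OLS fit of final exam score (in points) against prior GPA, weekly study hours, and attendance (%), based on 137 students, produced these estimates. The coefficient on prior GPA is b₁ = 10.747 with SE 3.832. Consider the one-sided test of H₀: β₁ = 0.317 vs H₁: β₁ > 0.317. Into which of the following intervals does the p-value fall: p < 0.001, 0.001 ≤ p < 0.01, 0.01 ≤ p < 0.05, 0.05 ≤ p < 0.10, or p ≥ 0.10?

0.001 ≤ p < 0.01

t = (10.747 − 0.317) / 3.832 = 2.722.
df = n − k − 1 = 137 − 3 − 1 = 133.
One-sided p = P(T_{133} > t) ≈ 0.0037.
So 0.001 ≤ p < 0.01.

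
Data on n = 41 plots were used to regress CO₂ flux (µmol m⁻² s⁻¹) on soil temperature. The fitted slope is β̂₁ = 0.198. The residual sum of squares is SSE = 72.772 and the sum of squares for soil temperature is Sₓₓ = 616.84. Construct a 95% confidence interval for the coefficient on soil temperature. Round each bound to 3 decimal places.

(0.087, 0.309)

MSE = SSE/(n − 2) = 72.772/39 = 1.86595.
SE(β̂₁) = √(MSE/Sₓₓ) = √(1.86595/616.84) = 0.0550001.
df = n − 2 = 39.
t* = t_{0.025, 39} = 2.022691.
Margin = t* × SE = 2.022691 × 0.0550001 = 0.11125.
CI: 0.198 ± 0.11125 → (0.087, 0.309).
With 95% confidence, each one-unit increase in soil temperature is associated with a change of between 0.087 and 0.309 µmol m⁻² s⁻¹ in CO₂ flux.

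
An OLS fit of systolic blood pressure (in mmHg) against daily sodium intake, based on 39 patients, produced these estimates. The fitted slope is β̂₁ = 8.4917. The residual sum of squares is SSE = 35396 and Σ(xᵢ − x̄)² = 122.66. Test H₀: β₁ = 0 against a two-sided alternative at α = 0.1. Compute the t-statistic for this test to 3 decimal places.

t = 3.041

MSE = SSE/(n − 2) = 35396/37 = 956.649.
SE(β̂₁) = √(MSE/Sₓₓ) = √(956.649/122.66) = 2.7927.
t = 8.4917 / 2.7927 = 3.041.
df = n − 2 = 37.
Two-sided p ≈ 0.0043, which is < 0.1, so reject H₀.
There is evidence that daily sodium intake is associated with systolic blood pressure.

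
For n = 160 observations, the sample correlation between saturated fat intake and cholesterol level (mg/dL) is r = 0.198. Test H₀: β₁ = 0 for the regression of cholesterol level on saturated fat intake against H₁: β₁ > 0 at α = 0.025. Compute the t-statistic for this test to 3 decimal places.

t = 2.539

t = r·√(n − 2)/√(1 − r²) = 0.198·√158/√0.960796 = 2.539.
df = n − 2 = 158.
One-sided p ≈ 0.0060, which is < 0.025, so reject H₀.
There is evidence of a linear association between saturated fat intake and cholesterol level.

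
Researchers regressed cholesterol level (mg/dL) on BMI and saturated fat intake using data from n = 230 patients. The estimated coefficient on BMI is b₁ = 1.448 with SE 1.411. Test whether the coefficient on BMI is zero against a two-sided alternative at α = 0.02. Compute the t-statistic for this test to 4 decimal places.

H₀: β₁ = 0 vs H₁: β₁ ≠ 0.
t = (b₁ − β₁⁰)/SE = 1.448 / 1.411 = 1.0262.
df = n − k − 1 = 230 − 2 − 1 = 227.
Two-sided p ≈ 0.3059, which is ≥ 0.02, so fail to reject H₀.
The data do not give significant evidence of an association between BMI and cholesterol level, after adjusting for the other predictors.

t = 1.0262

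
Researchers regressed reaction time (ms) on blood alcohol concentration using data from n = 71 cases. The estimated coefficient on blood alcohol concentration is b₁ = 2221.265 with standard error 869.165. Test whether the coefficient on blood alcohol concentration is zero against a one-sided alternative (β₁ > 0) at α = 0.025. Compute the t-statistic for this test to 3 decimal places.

t = 2.556

H₀: β₁ = 0 vs H₁: β₁ > 0.
t = (b₁ − β₁⁰)/SE = 2221.265 / 869.165 = 2.556.
df = n − 2 = 71 − 2 = 69.
One-sided p ≈ 0.0064, which is < 0.025, so reject H₀.
There is evidence that the true slope on blood alcohol concentration is positive.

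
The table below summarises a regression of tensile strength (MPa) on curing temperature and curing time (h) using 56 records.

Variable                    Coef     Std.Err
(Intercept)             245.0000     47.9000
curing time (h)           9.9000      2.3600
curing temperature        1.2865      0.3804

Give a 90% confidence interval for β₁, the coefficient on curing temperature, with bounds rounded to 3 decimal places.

(0.650, 1.923)

Read off: b = 1.2865, SE = 0.3804 for curing temperature.
df = n − k − 1 = 56 − 2 − 1 = 53.
t* = t_{0.05, 53} = 1.674116.
Margin = t* × SE = 1.674116 × 0.3804 = 0.63683.
CI: 1.2865 ± 0.63683 → (0.650, 1.923).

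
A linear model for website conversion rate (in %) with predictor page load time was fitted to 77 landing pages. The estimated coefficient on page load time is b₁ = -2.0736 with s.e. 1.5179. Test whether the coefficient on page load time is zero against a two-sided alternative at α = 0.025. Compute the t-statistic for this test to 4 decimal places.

H₀: β₁ = 0 vs H₁: β₁ ≠ 0.
t = (b₁ − β₁⁰)/SE = -2.0736 / 1.5179 = -1.3661.
df = n − 2 = 77 − 2 = 75.
Two-sided p ≈ 0.1760, which is ≥ 0.025, so fail to reject H₀.
The data do not give significant evidence of an association between page load time and website conversion rate.

t = -1.3661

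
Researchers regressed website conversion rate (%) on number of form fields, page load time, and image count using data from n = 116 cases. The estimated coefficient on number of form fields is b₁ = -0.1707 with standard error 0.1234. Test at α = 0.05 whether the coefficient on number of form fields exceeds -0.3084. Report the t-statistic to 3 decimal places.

t = 1.116

H₀: β₁ = -0.3084 vs H₁: β₁ > -0.3084.
t = (b₁ − β₁⁰)/SE = (-0.1707 − (-0.3084)) / 0.1234 = 1.116.
df = n − k − 1 = 116 − 3 − 1 = 112.
One-sided p ≈ 0.1334, which is ≥ 0.05, so fail to reject H₀.
The data do not give significant evidence that the true slope on number of form fields exceeds -0.3084 % per unit, holding the other predictors fixed.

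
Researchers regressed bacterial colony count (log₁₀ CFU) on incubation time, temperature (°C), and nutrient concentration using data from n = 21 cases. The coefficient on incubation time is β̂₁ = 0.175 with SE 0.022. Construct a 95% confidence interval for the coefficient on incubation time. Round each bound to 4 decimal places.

df = n − k − 1 = 21 − 3 − 1 = 17.
t* = t_{0.025, 17} = 2.109816.
Margin = t* × SE = 2.109816 × 0.022 = 0.046416.
CI: 0.175 ± 0.046416 → (0.1286, 0.2214).
With 95% confidence, each one-unit increase in incubation time is associated with a change of between 0.1286 and 0.2214 log₁₀ CFU in bacterial colony count, holding the other predictors fixed.

(0.1286, 0.2214)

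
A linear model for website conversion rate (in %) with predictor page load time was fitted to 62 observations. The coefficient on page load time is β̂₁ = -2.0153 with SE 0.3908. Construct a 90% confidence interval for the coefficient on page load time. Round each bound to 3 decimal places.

df = n − 2 = 62 − 2 = 60.
t* = t_{0.05, 60} = 1.670649.
Margin = t* × SE = 1.670649 × 0.3908 = 0.65289.
CI: -2.0153 ± 0.65289 → (-2.668, -1.362).
With 90% confidence, each one-unit increase in page load time is associated with a change of between -2.668 and -1.362 % in website conversion rate.

(-2.668, -1.362)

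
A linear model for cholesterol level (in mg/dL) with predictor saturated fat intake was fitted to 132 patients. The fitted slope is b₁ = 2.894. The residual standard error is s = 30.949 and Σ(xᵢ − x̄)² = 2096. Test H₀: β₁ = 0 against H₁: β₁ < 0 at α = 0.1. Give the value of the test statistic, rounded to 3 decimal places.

SE(b₁) = s/√Sₓₓ = 30.949/√2096 = 0.676007.
t = 2.894 / 0.676007 = 4.281.
df = n − 2 = 130.
One-sided p ≈ 1.0000, which is ≥ 0.1, so fail to reject H₀.
The data do not give significant evidence that the true slope on saturated fat intake is negative.

t = 4.281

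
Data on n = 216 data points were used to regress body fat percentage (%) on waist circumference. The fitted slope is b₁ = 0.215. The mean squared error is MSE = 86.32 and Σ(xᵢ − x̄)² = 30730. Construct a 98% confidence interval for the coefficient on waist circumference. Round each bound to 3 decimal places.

(0.091, 0.339)

SE(b₁) = √(MSE/Sₓₓ) = √(86.32/30730) = 0.0529998.
df = n − 2 = 214.
t* = t_{0.01, 214} = 2.343899.
Margin = t* × SE = 2.343899 × 0.0529998 = 0.12423.
CI: 0.215 ± 0.12423 → (0.091, 0.339).
With 98% confidence, each one-unit increase in waist circumference is associated with a change of between 0.091 and 0.339 % in body fat percentage.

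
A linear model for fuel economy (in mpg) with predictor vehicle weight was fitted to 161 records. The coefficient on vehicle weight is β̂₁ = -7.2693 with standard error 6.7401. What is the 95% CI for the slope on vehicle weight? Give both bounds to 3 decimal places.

df = n − 2 = 161 − 2 = 159.
t* = t_{0.025, 159} = 1.974996.
Margin = t* × SE = 1.974996 × 6.7401 = 13.31167.
CI: -7.2693 ± 13.31167 → (-20.581, 6.042).
With 95% confidence, each one-unit increase in vehicle weight is associated with a change of between -20.581 and 6.042 mpg in fuel economy.

(-20.581, 6.042)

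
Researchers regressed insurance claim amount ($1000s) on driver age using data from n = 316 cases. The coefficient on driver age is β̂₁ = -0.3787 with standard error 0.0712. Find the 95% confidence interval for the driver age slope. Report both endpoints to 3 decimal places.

df = n − 2 = 316 − 2 = 314.
t* = t_{0.025, 314} = 1.967548.
Margin = t* × SE = 1.967548 × 0.0712 = 0.14009.
CI: -0.3787 ± 0.14009 → (-0.519, -0.239).
With 95% confidence, each one-unit increase in driver age is associated with a change of between -0.519 and -0.239 $1000s in insurance claim amount.

(-0.519, -0.239)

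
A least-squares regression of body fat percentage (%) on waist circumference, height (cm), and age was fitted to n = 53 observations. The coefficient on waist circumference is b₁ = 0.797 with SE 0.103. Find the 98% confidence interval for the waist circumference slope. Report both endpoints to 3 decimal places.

df = n − k − 1 = 53 − 3 − 1 = 49.
t* = t_{0.01, 49} = 2.404892.
Margin = t* × SE = 2.404892 × 0.103 = 0.24770.
CI: 0.797 ± 0.24770 → (0.549, 1.045).
With 98% confidence, each one-unit increase in waist circumference is associated with a change of between 0.549 and 1.045 % in body fat percentage, holding the other predictors fixed.

(0.549, 1.045)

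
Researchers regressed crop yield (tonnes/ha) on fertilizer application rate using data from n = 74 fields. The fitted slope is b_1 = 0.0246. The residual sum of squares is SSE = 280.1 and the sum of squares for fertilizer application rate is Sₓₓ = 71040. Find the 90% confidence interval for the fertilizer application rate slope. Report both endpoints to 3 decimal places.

MSE = SSE/(n − 2) = 280.1/72 = 3.89028.
SE(b_1) = √(MSE/Sₓₓ) = √(3.89028/71040) = 0.00740012.
df = n − 2 = 72.
t* = t_{0.05, 72} = 1.666294.
Margin = t* × SE = 1.666294 × 0.00740012 = 0.01233.
CI: 0.0246 ± 0.01233 → (0.012, 0.037).
With 90% confidence, each one-unit increase in fertilizer application rate is associated with a change of between 0.012 and 0.037 tonnes/ha in crop yield.

(0.012, 0.037)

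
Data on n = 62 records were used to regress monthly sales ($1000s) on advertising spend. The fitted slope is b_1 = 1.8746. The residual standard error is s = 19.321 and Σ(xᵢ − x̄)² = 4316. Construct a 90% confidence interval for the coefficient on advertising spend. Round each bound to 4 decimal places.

(1.3833, 2.3659)

SE(b_1) = s/√Sₓₓ = 19.321/√4316 = 0.294096.
df = n − 2 = 60.
t* = t_{0.05, 60} = 1.670649.
Margin = t* × SE = 1.670649 × 0.294096 = 0.491331.
CI: 1.8746 ± 0.491331 → (1.3833, 2.3659).
With 90% confidence, each one-unit increase in advertising spend is associated with a change of between 1.3833 and 2.3659 $1000s in monthly sales.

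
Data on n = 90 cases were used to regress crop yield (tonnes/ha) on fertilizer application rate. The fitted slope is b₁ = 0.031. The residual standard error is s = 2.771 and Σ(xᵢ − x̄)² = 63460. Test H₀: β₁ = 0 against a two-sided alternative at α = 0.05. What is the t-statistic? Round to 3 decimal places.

SE(b₁) = s/√Sₓₓ = 2.771/√63460 = 0.0109998.
t = 0.031 / 0.0109998 = 2.818.
df = n − 2 = 88.
Two-sided p ≈ 0.0060, which is < 0.05, so reject H₀.
There is evidence that fertilizer application rate is associated with crop yield.

t = 2.818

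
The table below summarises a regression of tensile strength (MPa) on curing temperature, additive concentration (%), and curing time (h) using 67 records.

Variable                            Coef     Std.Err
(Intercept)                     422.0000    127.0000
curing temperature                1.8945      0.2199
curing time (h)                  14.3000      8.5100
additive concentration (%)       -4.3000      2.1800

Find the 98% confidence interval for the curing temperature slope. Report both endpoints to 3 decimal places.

Read off: b = 1.8945, SE = 0.2199 for curing temperature.
df = n − k − 1 = 67 − 3 − 1 = 63.
t* = t_{0.01, 63} = 2.387008.
Margin = t* × SE = 2.387008 × 0.2199 = 0.52490.
CI: 1.8945 ± 0.52490 → (1.370, 2.419).

(1.370, 2.419)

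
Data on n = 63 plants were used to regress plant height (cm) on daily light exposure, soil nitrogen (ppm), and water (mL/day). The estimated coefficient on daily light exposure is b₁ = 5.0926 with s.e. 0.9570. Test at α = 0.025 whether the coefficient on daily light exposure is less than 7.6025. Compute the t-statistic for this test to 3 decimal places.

t = -2.623

H₀: β₁ = 7.6025 vs H₁: β₁ < 7.6025.
t = (b₁ − β₁⁰)/SE = (5.0926 − 7.6025) / 0.9570 = -2.623.
df = n − k − 1 = 63 − 3 − 1 = 59.
One-sided p ≈ 0.0055, which is < 0.025, so reject H₀.
There is evidence that the true slope on daily light exposure is below 7.6025 cm per unit, holding the other predictors fixed.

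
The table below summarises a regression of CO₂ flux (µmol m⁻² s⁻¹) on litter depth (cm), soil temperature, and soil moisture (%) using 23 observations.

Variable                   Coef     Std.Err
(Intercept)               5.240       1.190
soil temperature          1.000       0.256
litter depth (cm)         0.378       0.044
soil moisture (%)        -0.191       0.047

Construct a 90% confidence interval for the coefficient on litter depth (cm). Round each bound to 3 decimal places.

(0.302, 0.454)

Read off: b = 0.378, SE = 0.044 for litter depth (cm).
df = n − k − 1 = 23 − 3 − 1 = 19.
t* = t_{0.05, 19} = 1.729133.
Margin = t* × SE = 1.729133 × 0.044 = 0.07608.
CI: 0.378 ± 0.07608 → (0.302, 0.454).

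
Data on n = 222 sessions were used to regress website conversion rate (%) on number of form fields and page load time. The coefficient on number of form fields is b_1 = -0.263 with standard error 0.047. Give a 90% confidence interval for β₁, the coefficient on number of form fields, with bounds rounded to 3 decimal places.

(-0.341, -0.185)

df = n − k − 1 = 222 − 2 − 1 = 219.
t* = t_{0.05, 219} = 1.651841.
Margin = t* × SE = 1.651841 × 0.047 = 0.07764.
CI: -0.263 ± 0.07764 → (-0.341, -0.185).
With 90% confidence, each one-unit increase in number of form fields is associated with a change of between -0.341 and -0.185 % in website conversion rate, holding the other predictors fixed.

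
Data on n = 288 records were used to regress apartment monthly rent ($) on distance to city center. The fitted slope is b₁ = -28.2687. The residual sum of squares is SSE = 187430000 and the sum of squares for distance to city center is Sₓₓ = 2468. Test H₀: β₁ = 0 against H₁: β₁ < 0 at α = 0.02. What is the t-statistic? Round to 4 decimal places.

MSE = SSE/(n − 2) = 187430000/286 = 655350.
SE(b₁) = √(MSE/Sₓₓ) = √(655350/2468) = 16.2954.
t = -28.2687 / 16.2954 = -1.7348.
df = n − 2 = 286.
One-sided p ≈ 0.0419, which is ≥ 0.02, so fail to reject H₀.
The data do not give significant evidence that the true slope on distance to city center is negative.

t = -1.7348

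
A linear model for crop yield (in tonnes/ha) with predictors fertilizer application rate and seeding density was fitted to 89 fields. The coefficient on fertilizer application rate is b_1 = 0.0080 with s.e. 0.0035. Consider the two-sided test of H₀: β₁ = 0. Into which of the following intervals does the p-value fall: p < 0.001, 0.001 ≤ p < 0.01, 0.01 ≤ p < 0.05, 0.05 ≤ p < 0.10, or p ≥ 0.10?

t = 0.0080 / 0.0035 = 2.286.
df = n − k − 1 = 89 − 2 − 1 = 86.
Two-sided p = 2·P(T_{86} > |t|) ≈ 0.0247.
So 0.01 ≤ p < 0.05.

0.01 ≤ p < 0.05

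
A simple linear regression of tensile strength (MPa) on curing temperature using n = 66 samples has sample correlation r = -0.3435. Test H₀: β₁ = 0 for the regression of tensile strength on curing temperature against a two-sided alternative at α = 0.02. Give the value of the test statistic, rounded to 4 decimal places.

t = -2.9260

t = r·√(n − 2)/√(1 − r²) = -0.3435·√64/√0.882008 = -2.9260.
df = n − 2 = 64.
Two-sided p ≈ 0.0047, which is < 0.02, so reject H₀.
There is evidence of a linear association between curing temperature and tensile strength.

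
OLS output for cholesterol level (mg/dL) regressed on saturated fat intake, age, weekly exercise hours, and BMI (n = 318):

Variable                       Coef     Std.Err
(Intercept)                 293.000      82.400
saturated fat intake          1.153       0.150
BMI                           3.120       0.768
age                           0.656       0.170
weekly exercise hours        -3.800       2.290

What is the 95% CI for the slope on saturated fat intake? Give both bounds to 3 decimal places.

(0.858, 1.448)

Read off: b = 1.153, SE = 0.150 for saturated fat intake.
df = n − k − 1 = 318 − 4 − 1 = 313.
t* = t_{0.025, 313} = 1.967572.
Margin = t* × SE = 1.967572 × 0.150 = 0.29514.
CI: 1.153 ± 0.29514 → (0.858, 1.448).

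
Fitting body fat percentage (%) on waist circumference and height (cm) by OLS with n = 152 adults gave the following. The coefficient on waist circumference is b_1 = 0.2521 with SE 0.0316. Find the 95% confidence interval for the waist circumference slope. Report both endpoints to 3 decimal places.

(0.190, 0.315)

df = n − k − 1 = 152 − 2 − 1 = 149.
t* = t_{0.025, 149} = 1.976013.
Margin = t* × SE = 1.976013 × 0.0316 = 0.06244.
CI: 0.2521 ± 0.06244 → (0.190, 0.315).
With 95% confidence, each one-unit increase in waist circumference is associated with a change of between 0.190 and 0.315 % in body fat percentage, holding the other predictors fixed.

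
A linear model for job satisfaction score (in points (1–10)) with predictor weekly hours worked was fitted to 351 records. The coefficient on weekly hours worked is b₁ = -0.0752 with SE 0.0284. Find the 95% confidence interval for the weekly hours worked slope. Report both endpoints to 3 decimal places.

(-0.131, -0.019)

df = n − 2 = 351 − 2 = 349.
t* = t_{0.025, 349} = 1.966785.
Margin = t* × SE = 1.966785 × 0.0284 = 0.05586.
CI: -0.0752 ± 0.05586 → (-0.131, -0.019).
With 95% confidence, each one-unit increase in weekly hours worked is associated with a change of between -0.131 and -0.019 points (1–10) in job satisfaction score.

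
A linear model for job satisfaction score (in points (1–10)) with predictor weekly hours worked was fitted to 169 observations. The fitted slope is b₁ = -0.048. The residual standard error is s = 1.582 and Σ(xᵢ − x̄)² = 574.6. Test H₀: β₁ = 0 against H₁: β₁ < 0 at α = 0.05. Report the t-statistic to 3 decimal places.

SE(b₁) = s/√Sₓₓ = 1.582/√574.6 = 0.0659969.
t = -0.048 / 0.0659969 = -0.727.
df = n − 2 = 167.
One-sided p ≈ 0.2340, which is ≥ 0.05, so fail to reject H₀.
The data do not give significant evidence that the true slope on weekly hours worked is negative.

t = -0.727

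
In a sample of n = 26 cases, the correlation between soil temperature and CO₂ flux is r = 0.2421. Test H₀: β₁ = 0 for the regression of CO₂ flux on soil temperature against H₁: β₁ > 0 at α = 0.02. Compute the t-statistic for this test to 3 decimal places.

t = 1.222

t = r·√(n − 2)/√(1 − r²) = 0.2421·√24/√0.941388 = 1.222.
df = n − 2 = 24.
One-sided p ≈ 0.1167, which is ≥ 0.02, so fail to reject H₀.
The data do not give significant evidence of a linear association between soil temperature and CO₂ flux.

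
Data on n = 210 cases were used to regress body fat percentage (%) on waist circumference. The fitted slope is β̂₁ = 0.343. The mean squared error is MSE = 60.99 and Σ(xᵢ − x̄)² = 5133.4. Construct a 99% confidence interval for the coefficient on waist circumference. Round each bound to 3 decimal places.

(0.060, 0.626)

SE(β̂₁) = √(MSE/Sₓₓ) = √(60.99/5133.4) = 0.109.
df = n − 2 = 208.
t* = t_{0.005, 208} = 2.599672.
Margin = t* × SE = 2.599672 × 0.109 = 0.28336.
CI: 0.343 ± 0.28336 → (0.060, 0.626).
With 99% confidence, each one-unit increase in waist circumference is associated with a change of between 0.060 and 0.626 % in body fat percentage.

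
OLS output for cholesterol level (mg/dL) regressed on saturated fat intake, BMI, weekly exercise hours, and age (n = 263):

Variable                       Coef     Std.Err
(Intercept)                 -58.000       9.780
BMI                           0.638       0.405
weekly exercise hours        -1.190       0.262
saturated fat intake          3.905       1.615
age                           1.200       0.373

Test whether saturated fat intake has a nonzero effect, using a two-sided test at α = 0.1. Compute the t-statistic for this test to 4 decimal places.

t = 2.4180

Read off: b = 3.905, SE = 1.615 for saturated fat intake.
H₀: β₁ = 0 vs H₁: β₁ ≠ 0.
t = 3.905 / 1.615 = 2.4180.
df = n − k − 1 = 263 − 4 − 1 = 258.
Two-sided p ≈ 0.0163, which is < 0.1, so reject H₀.
There is evidence that saturated fat intake is associated with cholesterol level, holding the other predictors fixed.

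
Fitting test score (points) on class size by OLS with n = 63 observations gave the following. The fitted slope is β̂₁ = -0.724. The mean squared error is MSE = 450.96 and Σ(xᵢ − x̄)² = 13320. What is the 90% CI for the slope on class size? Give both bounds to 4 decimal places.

SE(β̂₁) = √(MSE/Sₓₓ) = √(450.96/13320) = 0.184.
df = n − 2 = 61.
t* = t_{0.05, 61} = 1.670219.
Margin = t* × SE = 1.670219 × 0.184 = 0.307320.
CI: -0.724 ± 0.307320 → (-1.0313, -0.4167).
With 90% confidence, each one-unit increase in class size is associated with a change of between -1.0313 and -0.4167 points in test score.

(-1.0313, -0.4167)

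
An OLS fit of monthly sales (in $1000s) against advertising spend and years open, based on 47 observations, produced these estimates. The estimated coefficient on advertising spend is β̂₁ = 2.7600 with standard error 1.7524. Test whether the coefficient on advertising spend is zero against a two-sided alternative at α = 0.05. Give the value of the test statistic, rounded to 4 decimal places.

t = 1.5750

H₀: β₁ = 0 vs H₁: β₁ ≠ 0.
t = (β̂₁ − β₁⁰)/SE = 2.7600 / 1.7524 = 1.5750.
df = n − k − 1 = 47 − 2 − 1 = 44.
Two-sided p ≈ 0.1224, which is ≥ 0.05, so fail to reject H₀.
The data do not give significant evidence of an association between advertising spend and monthly sales, after adjusting for the other predictors.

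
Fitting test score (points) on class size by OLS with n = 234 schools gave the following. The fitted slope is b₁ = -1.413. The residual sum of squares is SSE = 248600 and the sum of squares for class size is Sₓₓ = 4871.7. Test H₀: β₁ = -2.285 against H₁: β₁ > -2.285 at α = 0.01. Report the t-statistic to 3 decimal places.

MSE = SSE/(n − 2) = 248600/232 = 1071.55.
SE(b₁) = √(MSE/Sₓₓ) = √(1071.55/4871.7) = 0.468993.
t = (-1.413 − (-2.285)) / 0.468993 = 1.859.
df = n − 2 = 232.
One-sided p ≈ 0.0321, which is ≥ 0.01, so fail to reject H₀.
The data do not give significant evidence that the true slope on class size exceeds -2.285 points per unit.

t = 1.859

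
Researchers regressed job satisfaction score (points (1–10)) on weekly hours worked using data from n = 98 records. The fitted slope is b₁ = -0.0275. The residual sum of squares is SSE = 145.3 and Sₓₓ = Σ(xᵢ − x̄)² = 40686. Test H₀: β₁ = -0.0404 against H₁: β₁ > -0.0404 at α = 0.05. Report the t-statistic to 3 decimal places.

t = 2.115

MSE = SSE/(n − 2) = 145.3/96 = 1.51354.
SE(b₁) = √(MSE/Sₓₓ) = √(1.51354/40686) = 0.00609923.
t = (-0.0275 − (-0.0404)) / 0.00609923 = 2.115.
df = n − 2 = 96.
One-sided p ≈ 0.0185, which is < 0.05, so reject H₀.
There is evidence that the true slope on weekly hours worked exceeds -0.0404 points (1–10) per unit.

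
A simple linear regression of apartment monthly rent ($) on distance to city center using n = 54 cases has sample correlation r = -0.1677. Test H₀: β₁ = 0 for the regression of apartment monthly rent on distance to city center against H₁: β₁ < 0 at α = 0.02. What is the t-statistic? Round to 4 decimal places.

t = r·√(n − 2)/√(1 − r²) = -0.1677·√52/√0.971877 = -1.2267.
df = n − 2 = 52.
One-sided p ≈ 0.1127, which is ≥ 0.02, so fail to reject H₀.
The data do not give significant evidence of a linear association between distance to city center and apartment monthly rent.

t = -1.2267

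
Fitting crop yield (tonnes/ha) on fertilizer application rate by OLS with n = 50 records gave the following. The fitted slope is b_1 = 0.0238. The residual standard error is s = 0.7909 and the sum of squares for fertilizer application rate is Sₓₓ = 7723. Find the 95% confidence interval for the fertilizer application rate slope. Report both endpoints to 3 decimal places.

(0.006, 0.042)

SE(b_1) = s/√Sₓₓ = 0.7909/√7723 = 0.00899971.
df = n − 2 = 48.
t* = t_{0.025, 48} = 2.010635.
Margin = t* × SE = 2.010635 × 0.00899971 = 0.01810.
CI: 0.0238 ± 0.01810 → (0.006, 0.042).
With 95% confidence, each one-unit increase in fertilizer application rate is associated with a change of between 0.006 and 0.042 tonnes/ha in crop yield.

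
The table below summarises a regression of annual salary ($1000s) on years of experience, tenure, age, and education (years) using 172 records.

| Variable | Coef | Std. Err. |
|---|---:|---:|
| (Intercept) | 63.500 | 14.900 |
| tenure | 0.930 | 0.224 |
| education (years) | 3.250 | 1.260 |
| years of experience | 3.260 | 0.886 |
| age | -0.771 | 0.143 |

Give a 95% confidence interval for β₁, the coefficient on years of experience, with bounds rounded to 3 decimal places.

Read off: b = 3.260, SE = 0.886 for years of experience.
df = n − k − 1 = 172 − 4 − 1 = 167.
t* = t_{0.025, 167} = 1.974271.
Margin = t* × SE = 1.974271 × 0.886 = 1.74920.
CI: 3.260 ± 1.74920 → (1.511, 5.009).

(1.511, 5.009)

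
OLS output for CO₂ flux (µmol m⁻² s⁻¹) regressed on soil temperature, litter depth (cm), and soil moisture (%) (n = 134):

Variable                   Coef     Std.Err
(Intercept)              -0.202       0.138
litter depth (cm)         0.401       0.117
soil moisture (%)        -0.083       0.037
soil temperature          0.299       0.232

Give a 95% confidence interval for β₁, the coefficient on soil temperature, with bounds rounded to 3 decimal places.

Read off: b = 0.299, SE = 0.232 for soil temperature.
df = n − k − 1 = 134 − 3 − 1 = 130.
t* = t_{0.025, 130} = 1.97838.
Margin = t* × SE = 1.97838 × 0.232 = 0.45898.
CI: 0.299 ± 0.45898 → (-0.160, 0.758).

(-0.160, 0.758)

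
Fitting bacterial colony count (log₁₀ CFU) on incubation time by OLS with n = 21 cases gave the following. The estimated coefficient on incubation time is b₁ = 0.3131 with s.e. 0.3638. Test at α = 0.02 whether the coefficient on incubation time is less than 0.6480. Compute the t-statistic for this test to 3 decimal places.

H₀: β₁ = 0.6480 vs H₁: β₁ < 0.6480.
t = (b₁ − β₁⁰)/SE = (0.3131 − 0.6480) / 0.3638 = -0.921.
df = n − 2 = 21 − 2 = 19.
One-sided p ≈ 0.1844, which is ≥ 0.02, so fail to reject H₀.
The data do not give significant evidence that the true slope on incubation time is below 0.6480 log₁₀ CFU per unit.

t = -0.921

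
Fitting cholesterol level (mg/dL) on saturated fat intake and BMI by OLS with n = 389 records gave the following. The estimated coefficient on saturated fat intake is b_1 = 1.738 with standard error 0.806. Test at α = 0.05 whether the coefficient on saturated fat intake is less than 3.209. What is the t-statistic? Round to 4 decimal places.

t = -1.8251

H₀: β₁ = 3.209 vs H₁: β₁ < 3.209.
t = (b_1 − β₁⁰)/SE = (1.738 − 3.209) / 0.806 = -1.8251.
df = n − k − 1 = 389 − 2 − 1 = 386.
One-sided p ≈ 0.0344, which is < 0.05, so reject H₀.
There is evidence that the true slope on saturated fat intake is below 3.209 mg/dL per unit, holding the other predictors fixed.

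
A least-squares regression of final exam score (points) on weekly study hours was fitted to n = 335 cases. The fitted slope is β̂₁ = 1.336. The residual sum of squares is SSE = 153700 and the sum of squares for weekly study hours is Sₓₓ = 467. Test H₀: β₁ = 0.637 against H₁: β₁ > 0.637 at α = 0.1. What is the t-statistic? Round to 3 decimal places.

t = 0.703

MSE = SSE/(n − 2) = 153700/333 = 461.562.
SE(β̂₁) = √(MSE/Sₓₓ) = √(461.562/467) = 0.99416.
t = (1.336 − 0.637) / 0.99416 = 0.703.
df = n − 2 = 333.
One-sided p ≈ 0.2412, which is ≥ 0.1, so fail to reject H₀.
The data do not give significant evidence that the true slope on weekly study hours exceeds 0.637 points per unit.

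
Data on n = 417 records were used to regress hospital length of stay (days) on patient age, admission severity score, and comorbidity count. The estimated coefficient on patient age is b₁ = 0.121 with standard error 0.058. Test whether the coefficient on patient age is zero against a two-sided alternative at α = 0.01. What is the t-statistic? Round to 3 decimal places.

t = 2.086

H₀: β₁ = 0 vs H₁: β₁ ≠ 0.
t = (b₁ − β₁⁰)/SE = 0.121 / 0.058 = 2.086.
df = n − k − 1 = 417 − 3 − 1 = 413.
Two-sided p ≈ 0.0376, which is ≥ 0.01, so fail to reject H₀.
The data do not give significant evidence of an association between patient age and hospital length of stay, after adjusting for the other predictors.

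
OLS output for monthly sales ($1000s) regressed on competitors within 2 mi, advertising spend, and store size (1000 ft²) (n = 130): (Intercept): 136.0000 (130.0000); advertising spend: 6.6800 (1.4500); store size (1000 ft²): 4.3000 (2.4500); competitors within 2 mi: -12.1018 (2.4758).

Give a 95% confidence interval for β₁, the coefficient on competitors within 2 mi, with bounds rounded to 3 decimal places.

(-17.001, -7.202)

Read off: b = -12.1018, SE = 2.4758 for competitors within 2 mi.
df = n − k − 1 = 130 − 3 − 1 = 126.
t* = t_{0.025, 126} = 1.978971.
Margin = t* × SE = 1.978971 × 2.4758 = 4.89954.
CI: -12.1018 ± 4.89954 → (-17.001, -7.202).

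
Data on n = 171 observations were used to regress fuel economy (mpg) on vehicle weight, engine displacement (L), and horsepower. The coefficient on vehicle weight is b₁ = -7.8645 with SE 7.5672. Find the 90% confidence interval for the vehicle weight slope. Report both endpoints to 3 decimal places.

df = n − k − 1 = 171 − 3 − 1 = 167.
t* = t_{0.05, 167} = 1.654029.
Margin = t* × SE = 1.654029 × 7.5672 = 12.51637.
CI: -7.8645 ± 12.51637 → (-20.381, 4.652).
With 90% confidence, each one-unit increase in vehicle weight is associated with a change of between -20.381 and 4.652 mpg in fuel economy, holding the other predictors fixed.

(-20.381, 4.652)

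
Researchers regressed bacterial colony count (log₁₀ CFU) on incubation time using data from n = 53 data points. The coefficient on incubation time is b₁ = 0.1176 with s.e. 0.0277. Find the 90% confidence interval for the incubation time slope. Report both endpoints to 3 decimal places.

(0.071, 0.164)

df = n − 2 = 53 − 2 = 51.
t* = t_{0.05, 51} = 1.675285.
Margin = t* × SE = 1.675285 × 0.0277 = 0.04641.
CI: 0.1176 ± 0.04641 → (0.071, 0.164).
With 90% confidence, each one-unit increase in incubation time is associated with a change of between 0.071 and 0.164 log₁₀ CFU in bacterial colony count.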